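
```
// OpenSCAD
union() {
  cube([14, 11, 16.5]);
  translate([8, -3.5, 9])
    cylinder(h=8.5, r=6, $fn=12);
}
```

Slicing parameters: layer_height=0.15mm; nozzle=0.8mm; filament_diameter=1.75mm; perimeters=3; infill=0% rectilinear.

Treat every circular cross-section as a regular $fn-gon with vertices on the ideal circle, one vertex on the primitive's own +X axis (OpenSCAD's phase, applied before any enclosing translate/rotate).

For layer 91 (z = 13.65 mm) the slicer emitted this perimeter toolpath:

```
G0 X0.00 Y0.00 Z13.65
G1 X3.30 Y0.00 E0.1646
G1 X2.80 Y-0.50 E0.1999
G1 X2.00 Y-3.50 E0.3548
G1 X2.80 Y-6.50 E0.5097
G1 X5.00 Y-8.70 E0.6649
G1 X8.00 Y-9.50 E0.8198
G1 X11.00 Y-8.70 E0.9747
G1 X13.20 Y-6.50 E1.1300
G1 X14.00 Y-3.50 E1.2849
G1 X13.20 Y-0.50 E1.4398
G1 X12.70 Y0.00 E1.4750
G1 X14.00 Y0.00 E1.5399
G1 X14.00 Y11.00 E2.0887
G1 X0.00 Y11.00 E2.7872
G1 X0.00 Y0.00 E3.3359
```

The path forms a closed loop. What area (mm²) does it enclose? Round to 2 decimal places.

Apply the shoelace formula to the sequence of (X, Y) vertices; enclosed area = 246.59 mm².

246.59 mm²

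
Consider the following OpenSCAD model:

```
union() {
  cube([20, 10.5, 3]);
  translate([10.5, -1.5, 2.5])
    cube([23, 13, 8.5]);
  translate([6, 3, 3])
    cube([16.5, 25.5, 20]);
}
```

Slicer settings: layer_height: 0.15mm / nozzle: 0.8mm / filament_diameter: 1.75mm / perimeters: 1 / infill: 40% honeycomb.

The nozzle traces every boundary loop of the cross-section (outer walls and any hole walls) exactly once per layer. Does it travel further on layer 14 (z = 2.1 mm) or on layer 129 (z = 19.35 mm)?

layer 129 (z = 19.35 mm)

Layer 14 (z = 2.1): the 20×10.5 cube contributes its full rectangle (perimeter 61.00 mm); the cube at (10.5, -1.5) is not intersected at this z (z outside [2.5, 11]); the cube at (6, 3) does not reach this height (z outside [3, 23]); Combining (union): only the 20×10.5 cube is present, so the union is just that shape — boundary = 61.00 mm. So its perimeter = 61.00 mm. Layer 129 (z = 19.35): the cube is absent (z outside [0, 3]); the cube at (10.5, -1.5) does not reach this height (z outside [2.5, 11]); the 16.5×25.5 cube at (6, 3) contributes its full rectangle (perimeter 84.00 mm); Combining (union): only the 16.5×25.5 cube at (6, 3) is present, so the union is just that shape — boundary = 84.00 mm. So its perimeter = 84.00 mm. Layer 129 is larger (84.00 vs 61.00 mm).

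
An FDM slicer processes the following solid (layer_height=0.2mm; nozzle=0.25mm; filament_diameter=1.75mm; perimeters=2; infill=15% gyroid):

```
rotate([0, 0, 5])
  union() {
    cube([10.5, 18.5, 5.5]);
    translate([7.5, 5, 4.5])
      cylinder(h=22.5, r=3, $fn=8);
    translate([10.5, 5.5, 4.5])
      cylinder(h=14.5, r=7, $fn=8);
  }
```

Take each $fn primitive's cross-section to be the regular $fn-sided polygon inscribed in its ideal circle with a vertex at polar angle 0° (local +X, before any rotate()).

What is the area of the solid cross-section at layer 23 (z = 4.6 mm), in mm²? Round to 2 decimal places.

266.26 mm²

At z = 4.6 mm: the 10.5×18.5 cube contributes its full rectangle (area 194.25 mm²); the cylinder at (7.5, 5): section is a regular 8-gon, circumradius r=3 (area = (8/2)·3.000²·sin(360°/8) = 25.46 mm²); the cylinder at (10.5, 5.5): section is a regular 8-gon, circumradius r=7 (area = (8/2)·7.000²·sin(360°/8) = 138.59 mm²); Merging all regions: the regions partially overlap — summed areas 358.30 mm² minus the doubly-counted overlap 92.04 mm² gives 266.26 mm² — area = 266.26 mm²; (rotated 5° about Z; rotation is an isometry so areas/perimeters/island counts are preserved). Overall, the cross-section is a single solid region. Net area = 266.26 mm².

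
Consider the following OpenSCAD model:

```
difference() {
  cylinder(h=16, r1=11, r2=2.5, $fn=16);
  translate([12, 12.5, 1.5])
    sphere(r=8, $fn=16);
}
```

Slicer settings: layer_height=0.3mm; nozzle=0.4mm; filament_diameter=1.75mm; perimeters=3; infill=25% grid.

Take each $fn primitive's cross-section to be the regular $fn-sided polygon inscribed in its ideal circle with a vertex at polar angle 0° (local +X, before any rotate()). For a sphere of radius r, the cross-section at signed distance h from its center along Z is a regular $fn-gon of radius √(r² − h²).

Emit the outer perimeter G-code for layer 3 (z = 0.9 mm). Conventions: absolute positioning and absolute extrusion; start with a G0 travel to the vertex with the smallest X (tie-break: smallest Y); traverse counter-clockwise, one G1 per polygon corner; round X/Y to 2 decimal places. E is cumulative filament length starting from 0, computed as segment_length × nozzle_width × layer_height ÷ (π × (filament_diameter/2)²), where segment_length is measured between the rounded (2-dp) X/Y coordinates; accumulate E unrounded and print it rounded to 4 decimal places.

At z = 0.9 mm: the cone (r1=11→r2=2.5) has section circumradius 10.522 here — a regular 16-gon; the r=8 sphere at (12, 12.5) contributes a regular 16-gon of circumradius √(8²−0.6²) = 7.977; After the difference (first − rest): starting from the cone, the r=8 sphere at (12, 12.5) partially overlaps it — only the 3.46 mm² overlap (of its 194.83 mm²) is removed, clipping the outline — 1 connected region. The outline is a single polygon with 19 vertices. Extrusion per mm of travel: 0.4 × 0.3 / (π × 0.875²) = 0.049890. Accumulating E over each segment gives final E = 3.2773.

G0 X-10.52 Y0.00 Z0.90
G1 X-9.72 Y-4.03 E0.2050
G1 X-7.44 Y-7.44 E0.4096
G1 X-4.03 Y-9.72 E0.6143
G1 X0.00 Y-10.52 E0.8193
G1 X4.03 Y-9.72 E1.0242
G1 X7.44 Y-7.44 E1.2289
G1 X9.72 Y-4.03 E1.4335
G1 X10.52 Y0.00 E1.6385
G1 X9.72 Y4.03 E1.8435
G1 X8.99 Y5.12 E1.9090
G1 X8.95 Y5.13 E1.9110
G1 X6.36 Y6.86 E2.0664
G1 X4.79 Y9.21 E2.2074
G1 X4.03 Y9.72 E2.2531
G1 X0.00 Y10.52 E2.4580
G1 X-4.03 Y9.72 E2.6630
G1 X-7.44 Y7.44 E2.8677
G1 X-9.72 Y4.03 E3.0723
G1 X-10.52 Y0.00 E3.2773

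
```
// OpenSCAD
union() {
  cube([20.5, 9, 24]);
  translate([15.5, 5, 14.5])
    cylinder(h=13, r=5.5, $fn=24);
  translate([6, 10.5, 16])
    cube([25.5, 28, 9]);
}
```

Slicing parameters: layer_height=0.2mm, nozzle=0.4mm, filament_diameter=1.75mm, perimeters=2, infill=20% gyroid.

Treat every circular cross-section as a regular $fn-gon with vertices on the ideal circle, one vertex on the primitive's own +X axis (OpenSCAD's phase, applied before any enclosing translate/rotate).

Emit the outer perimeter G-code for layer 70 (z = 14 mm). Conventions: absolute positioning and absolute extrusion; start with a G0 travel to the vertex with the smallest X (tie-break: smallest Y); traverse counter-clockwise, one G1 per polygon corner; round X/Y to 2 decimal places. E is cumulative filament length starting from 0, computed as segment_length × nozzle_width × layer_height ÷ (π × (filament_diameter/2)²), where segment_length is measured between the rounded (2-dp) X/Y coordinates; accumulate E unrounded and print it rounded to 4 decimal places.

G0 X0.00 Y0.00 Z14.00
G1 X20.50 Y0.00 E0.6818
G1 X20.50 Y9.00 E0.9812
G1 X0.00 Y9.00 E1.6630
G1 X0.00 Y0.00 E1.9623

At z = 14 mm: the cube is present — its section is the full 20.5×9 rectangle; the cylinder at (15.5, 5) does not reach this height (z outside [14.5, 27.5]); the cube at (6, 10.5) is absent (z outside [16, 25]); Combining (union): only the 20.5×9 cube is present, so the union is just that shape — 1 connected region. The outline is a single polygon with 4 vertices. Extrusion per mm of travel: 0.4 × 0.2 / (π × 0.875²) = 0.033260. Accumulating E over each segment gives final E = 1.9623.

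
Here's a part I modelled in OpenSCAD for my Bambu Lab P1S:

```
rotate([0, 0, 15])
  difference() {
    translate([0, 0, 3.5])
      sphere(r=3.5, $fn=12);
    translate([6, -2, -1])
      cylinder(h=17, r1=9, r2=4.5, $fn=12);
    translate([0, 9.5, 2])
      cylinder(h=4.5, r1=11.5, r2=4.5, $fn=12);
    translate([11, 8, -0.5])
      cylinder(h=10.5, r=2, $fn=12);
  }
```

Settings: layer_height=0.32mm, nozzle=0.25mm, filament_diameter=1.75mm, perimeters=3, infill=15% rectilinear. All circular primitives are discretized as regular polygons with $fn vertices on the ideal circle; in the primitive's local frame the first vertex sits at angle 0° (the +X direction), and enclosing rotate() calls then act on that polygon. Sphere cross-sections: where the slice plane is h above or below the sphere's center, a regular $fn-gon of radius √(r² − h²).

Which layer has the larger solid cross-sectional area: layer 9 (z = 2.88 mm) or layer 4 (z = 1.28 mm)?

layer 9 (z = 2.88 mm)

Layer 9 (z = 2.88): the r=3.5 sphere contributes a regular 12-gon of circumradius √(3.5²−0.62²) = 3.445 (area = (12/2)·3.445²·sin(360°/12) = 35.60 mm²); the cone at (6, -2) (r1=9→r2=4.5) has section circumradius 7.973 here — a regular 12-gon (area = (12/2)·7.973²·sin(360°/12) = 190.70 mm²); the cone at (0, 9.5): at t=0.196 of its height the radius interpolates to r₁+(r₂−r₁)t = 10.131, giving a regular 12-gon of that circumradius (area = (12/2)·10.131²·sin(360°/12) = 307.92 mm²); the r=2 cylinder at (11, 8) contributes a regular 12-gon of circumradius 2 (area = (12/2)·2.000²·sin(360°/12) = 12.00 mm²); Taking the first minus the rest: starting from the r=3.5 sphere (35.60 mm²), the cone at (6, -2) partially overlaps it — only the 26.03 mm² overlap (of its 190.70 mm²) is removed, clipping the outline; the cone at (0, 9.5) partially overlaps it — only the 6.24 mm² overlap (of its 307.92 mm²) is removed, clipping the outline; the r=2 cylinder at (11, 8) misses the remaining region (no effect) — area = 3.32 mm²; (rotated 15° about Z; rotation is an isometry so areas/perimeters/island counts are preserved). So its area = 3.32 mm². Layer 4 (z = 1.28): the r=3.5 sphere contributes a regular 12-gon of circumradius √(3.5²−2.22²) = 2.706 (area = (12/2)·2.706²·sin(360°/12) = 21.96 mm²); the cone at (6, -2): at t=0.134 of its height the radius interpolates to r₁+(r₂−r₁)t = 8.396, giving a regular 12-gon of that circumradius (area = (12/2)·8.396²·sin(360°/12) = 211.50 mm²); the cone at (0, 9.5) does not reach this height (z outside [2, 6.5]); the cylinder at (11, 8): section is a regular 12-gon, circumradius r=2 (area = (12/2)·2.000²·sin(360°/12) = 12.00 mm²); Taking the first minus the rest: starting from the r=3.5 sphere (21.96 mm²), the cone at (6, -2) partially overlaps it — only the 19.67 mm² overlap (of its 211.50 mm²) is removed, clipping the outline; the r=2 cylinder at (11, 8) misses the remaining region (no effect) — area = 2.30 mm²; (whole slice rotated 15° about Z — lengths, areas and connectivity unchanged). So its area = 2.30 mm². Layer 9 is larger (3.32 vs 2.30 mm²).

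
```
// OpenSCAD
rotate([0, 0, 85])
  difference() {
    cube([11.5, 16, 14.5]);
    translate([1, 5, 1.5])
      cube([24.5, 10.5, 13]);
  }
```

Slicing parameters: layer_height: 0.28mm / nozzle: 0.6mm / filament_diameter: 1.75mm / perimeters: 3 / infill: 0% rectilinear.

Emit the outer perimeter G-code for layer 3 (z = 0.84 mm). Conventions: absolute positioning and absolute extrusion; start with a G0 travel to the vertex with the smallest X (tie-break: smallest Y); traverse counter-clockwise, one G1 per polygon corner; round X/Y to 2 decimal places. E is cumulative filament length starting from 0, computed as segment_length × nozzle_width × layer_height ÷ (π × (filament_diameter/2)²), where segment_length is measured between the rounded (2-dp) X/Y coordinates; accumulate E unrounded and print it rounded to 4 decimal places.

At z = 0.84 mm: the 11.5×16 cube contributes its full rectangle; the cube at (1, 5) is not intersected at this z (z outside [1.5, 14.5]); Subtracting the remaining from the first: none of the subtracted shapes is present at this height, so the 11.5×16 cube is unchanged — 1 connected region; (rotated 85° about Z; rotation is an isometry so areas/perimeters/island counts are preserved). The outline is a single polygon with 4 vertices. Extrusion per mm of travel: 0.6 × 0.28 / (π × 0.875²) = 0.069846. Accumulating E over each segment gives final E = 3.8421.

G0 X-15.94 Y1.39 Z0.84
G1 X0.00 Y0.00 E1.1176
G1 X1.00 Y11.46 E1.9211
G1 X-14.94 Y12.85 E3.0386
G1 X-15.94 Y1.39 E3.8421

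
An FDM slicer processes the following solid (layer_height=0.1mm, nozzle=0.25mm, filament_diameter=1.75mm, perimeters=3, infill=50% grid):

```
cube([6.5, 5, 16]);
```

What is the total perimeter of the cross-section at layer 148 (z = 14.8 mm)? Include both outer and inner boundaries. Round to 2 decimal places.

23.00 mm

At z = 14.8 mm: the 6.5×5 cube contributes its full rectangle (perimeter 23.00 mm). Overall, the cross-section is a single solid region. Total boundary length (outer) = 23.00 mm.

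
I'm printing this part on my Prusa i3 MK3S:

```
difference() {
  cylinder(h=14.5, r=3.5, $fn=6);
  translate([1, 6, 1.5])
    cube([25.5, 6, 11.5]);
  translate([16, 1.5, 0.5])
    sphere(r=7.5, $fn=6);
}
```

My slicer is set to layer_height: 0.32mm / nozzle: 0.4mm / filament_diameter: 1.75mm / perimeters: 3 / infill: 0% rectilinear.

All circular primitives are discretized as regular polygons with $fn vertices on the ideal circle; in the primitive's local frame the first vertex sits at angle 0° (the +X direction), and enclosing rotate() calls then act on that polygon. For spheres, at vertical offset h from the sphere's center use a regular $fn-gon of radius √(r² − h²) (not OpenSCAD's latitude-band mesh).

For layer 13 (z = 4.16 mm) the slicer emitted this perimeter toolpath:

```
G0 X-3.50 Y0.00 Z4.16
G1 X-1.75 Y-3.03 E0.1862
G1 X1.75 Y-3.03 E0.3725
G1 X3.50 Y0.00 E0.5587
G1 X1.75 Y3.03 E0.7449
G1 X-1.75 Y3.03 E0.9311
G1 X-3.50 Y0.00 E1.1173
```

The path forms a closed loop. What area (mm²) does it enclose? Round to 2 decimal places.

31.81 mm²

Apply the shoelace formula to the sequence of (X, Y) vertices; enclosed area = 31.81 mm².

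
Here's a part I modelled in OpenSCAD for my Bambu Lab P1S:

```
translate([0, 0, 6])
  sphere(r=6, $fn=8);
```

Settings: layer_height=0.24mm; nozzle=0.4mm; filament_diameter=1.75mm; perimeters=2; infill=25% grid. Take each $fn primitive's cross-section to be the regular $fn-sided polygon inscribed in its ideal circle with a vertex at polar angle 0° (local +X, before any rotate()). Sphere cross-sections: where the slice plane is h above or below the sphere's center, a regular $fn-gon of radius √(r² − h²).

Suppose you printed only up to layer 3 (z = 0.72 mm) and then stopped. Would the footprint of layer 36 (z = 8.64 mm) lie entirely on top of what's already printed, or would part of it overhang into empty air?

part overhangs

Compare the two slices. At z = 0.72: the r=6 sphere contributes a regular 8-gon of circumradius √(6²−5.28²) = 2.850 (area = (8/2)·2.850²·sin(360°/8) = 22.97 mm²). At z = 8.64: the sphere: section is a regular 8-gon, circumradius = √(r²−h²) = √(6²−2.64²) = 5.388 (area = (8/2)·5.388²·sin(360°/8) = 82.11 mm²). Checking containment: at z = 8.64 the cross-section extends beyond the z = 0.72 cross-section by about 59.14 mm².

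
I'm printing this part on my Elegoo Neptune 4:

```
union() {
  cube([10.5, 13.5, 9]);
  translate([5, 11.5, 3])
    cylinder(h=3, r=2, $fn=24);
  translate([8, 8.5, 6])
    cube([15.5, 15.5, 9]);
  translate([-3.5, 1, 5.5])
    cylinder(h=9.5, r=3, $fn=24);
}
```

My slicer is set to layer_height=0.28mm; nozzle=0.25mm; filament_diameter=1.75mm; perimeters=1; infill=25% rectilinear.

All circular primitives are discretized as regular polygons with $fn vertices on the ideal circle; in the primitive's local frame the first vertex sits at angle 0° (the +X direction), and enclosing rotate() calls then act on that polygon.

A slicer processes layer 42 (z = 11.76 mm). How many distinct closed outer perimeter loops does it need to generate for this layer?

2

At z = 11.76 mm: the cube does not reach this height (z outside [0, 9]); the cylinder at (5, 11.5) does not reach this height (z outside [3, 6]); the 15.5×15.5 cube at (8, 8.5) contributes its full rectangle; the r=3 cylinder at (-3.5, 1) gives a regular 24-gon of circumradius 3 (constant along its height); Taking the union: the 2 present regions are separate (no shared area or edge), so areas and boundary lengths simply add and each stays a separate island — 2 connected regions. The result has 2 disconnected regions.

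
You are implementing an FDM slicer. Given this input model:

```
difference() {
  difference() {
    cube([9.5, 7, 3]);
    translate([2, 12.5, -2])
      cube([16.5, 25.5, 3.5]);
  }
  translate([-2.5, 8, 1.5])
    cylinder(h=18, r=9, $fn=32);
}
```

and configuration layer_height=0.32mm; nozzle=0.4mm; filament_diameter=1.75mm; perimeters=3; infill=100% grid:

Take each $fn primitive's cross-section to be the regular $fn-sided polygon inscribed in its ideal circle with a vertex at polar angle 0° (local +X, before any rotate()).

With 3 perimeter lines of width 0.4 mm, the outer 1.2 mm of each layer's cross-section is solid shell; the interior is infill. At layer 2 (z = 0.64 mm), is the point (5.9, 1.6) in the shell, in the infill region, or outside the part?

At z = 0.64 mm: the cube is present — its section is the full 9.5×7 rectangle; the cube at (2, 12.5) (footprint 16.5×25.5) is included at this height; After the difference (first − rest): starting from the 9.5×7 cube, the 16.5×25.5 cube at (2, 12.5) misses the remaining region (no effect) — 1 connected region; the cylinder at (-2.5, 8) does not reach this height (z outside [1.5, 19.5]); After the difference (first − rest): none of the subtracted shapes is present at this height, so the result so far is unchanged — 1 connected region. Overall, the cross-section is a single solid region. The nearest boundary edge runs (9.50, 0.00)→(0.00, 0.00); distance from the point to it = 1.60 mm. The point is inside the cross-section and 1.60 mm from the nearest boundary — more than the 1.2 mm shell width (3 × 0.4), so it's in the infill interior.

infill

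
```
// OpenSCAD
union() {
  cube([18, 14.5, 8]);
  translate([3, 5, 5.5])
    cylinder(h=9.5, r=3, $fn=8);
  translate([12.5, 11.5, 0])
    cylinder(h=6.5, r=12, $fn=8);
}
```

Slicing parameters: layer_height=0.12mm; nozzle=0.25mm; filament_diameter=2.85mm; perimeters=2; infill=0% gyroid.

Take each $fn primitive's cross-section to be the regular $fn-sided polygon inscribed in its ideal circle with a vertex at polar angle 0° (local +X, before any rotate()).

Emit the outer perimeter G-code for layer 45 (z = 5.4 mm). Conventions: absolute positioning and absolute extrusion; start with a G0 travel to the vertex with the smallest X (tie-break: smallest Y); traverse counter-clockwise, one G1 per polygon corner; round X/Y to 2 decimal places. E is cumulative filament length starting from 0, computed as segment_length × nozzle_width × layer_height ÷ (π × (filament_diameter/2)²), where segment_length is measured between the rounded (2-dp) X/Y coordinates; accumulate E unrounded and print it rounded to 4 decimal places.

G0 X0.00 Y0.00 Z5.40
G1 X11.29 Y0.00 E0.0531
G1 X12.50 Y-0.50 E0.0592
G1 X13.71 Y0.00 E0.0654
G1 X18.00 Y0.00 E0.0856
G1 X18.00 Y1.78 E0.0940
G1 X20.99 Y3.01 E0.1092
G1 X24.50 Y11.50 E0.1524
G1 X20.99 Y19.99 E0.1956
G1 X12.50 Y23.50 E0.2388
G1 X4.01 Y19.99 E0.2820
G1 X1.74 Y14.50 E0.3099
G1 X0.00 Y14.50 E0.3181
G1 X0.00 Y0.00 E0.3863

At z = 5.4 mm: the cube (footprint 18×14.5) is included at this height; the cylinder at (3, 5) is not intersected at this z (z outside [5.5, 15]); the r=12 cylinder at (12.5, 11.5) contributes a regular 8-gon of circumradius 12; Taking the union: the regions partially overlap (shared area 211.59 mm²), so overlapping operands fuse into one piece — 1 connected region. The outline is a single polygon with 13 vertices. Extrusion per mm of travel: 0.25 × 0.12 / (π × 1.425²) = 0.004703. Accumulating E over each segment gives final E = 0.3863.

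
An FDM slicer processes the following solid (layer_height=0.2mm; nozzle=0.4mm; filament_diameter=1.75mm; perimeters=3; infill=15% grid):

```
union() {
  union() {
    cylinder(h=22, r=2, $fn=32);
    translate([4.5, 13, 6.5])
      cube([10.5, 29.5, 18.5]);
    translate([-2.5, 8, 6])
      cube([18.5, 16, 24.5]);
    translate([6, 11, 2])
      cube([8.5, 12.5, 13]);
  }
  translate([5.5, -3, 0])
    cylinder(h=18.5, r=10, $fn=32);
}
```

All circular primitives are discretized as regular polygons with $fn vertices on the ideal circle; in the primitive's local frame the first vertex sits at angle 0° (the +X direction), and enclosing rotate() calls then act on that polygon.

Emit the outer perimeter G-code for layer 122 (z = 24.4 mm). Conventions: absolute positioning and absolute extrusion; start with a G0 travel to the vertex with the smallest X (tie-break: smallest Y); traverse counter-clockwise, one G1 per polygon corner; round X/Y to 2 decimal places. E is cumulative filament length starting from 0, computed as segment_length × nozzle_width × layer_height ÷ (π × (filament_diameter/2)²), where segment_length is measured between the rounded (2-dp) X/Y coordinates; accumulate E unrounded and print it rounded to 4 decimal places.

G0 X-2.50 Y8.00 Z24.40
G1 X16.00 Y8.00 E0.6153
G1 X16.00 Y24.00 E1.1475
G1 X15.00 Y24.00 E1.1807
G1 X15.00 Y42.50 E1.7960
G1 X4.50 Y42.50 E2.1453
G1 X4.50 Y24.00 E2.7606
G1 X-2.50 Y24.00 E2.9934
G1 X-2.50 Y8.00 E3.5256

At z = 24.4 mm: the cylinder is absent (z outside [0, 22]); the cube at (4.5, 13) (footprint 10.5×29.5) is included at this height; the cube at (-2.5, 8) is present — its section is the full 18.5×16 rectangle; the cube at (6, 11) is absent (z outside [2, 15]); Combining (union): the regions partially overlap (shared area 115.50 mm²), so overlapping operands fuse into one piece — 1 connected region; the cylinder at (5.5, -3) is absent (z outside [0, 18.5]); Taking the union: only the result so far is present, so the union is just that shape — 1 connected region. The outline is a single polygon with 8 vertices. Extrusion per mm of travel: 0.4 × 0.2 / (π × 0.875²) = 0.033260. Accumulating E over each segment gives final E = 3.5256.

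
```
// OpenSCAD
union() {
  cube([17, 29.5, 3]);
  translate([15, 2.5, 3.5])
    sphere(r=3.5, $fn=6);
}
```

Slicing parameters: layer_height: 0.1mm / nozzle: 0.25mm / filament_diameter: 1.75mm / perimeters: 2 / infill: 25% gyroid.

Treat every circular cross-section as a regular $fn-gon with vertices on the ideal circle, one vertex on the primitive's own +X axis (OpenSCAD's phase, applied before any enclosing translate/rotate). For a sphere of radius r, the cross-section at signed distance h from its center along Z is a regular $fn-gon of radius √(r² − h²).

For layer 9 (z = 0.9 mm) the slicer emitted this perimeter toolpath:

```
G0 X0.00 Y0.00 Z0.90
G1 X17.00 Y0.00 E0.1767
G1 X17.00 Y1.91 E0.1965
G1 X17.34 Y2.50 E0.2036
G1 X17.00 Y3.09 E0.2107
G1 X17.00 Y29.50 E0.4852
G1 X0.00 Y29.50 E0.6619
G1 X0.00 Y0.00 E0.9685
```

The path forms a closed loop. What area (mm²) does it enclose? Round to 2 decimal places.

Apply the shoelace formula to the sequence of (X, Y) vertices; enclosed area = 501.70 mm².

501.70 mm²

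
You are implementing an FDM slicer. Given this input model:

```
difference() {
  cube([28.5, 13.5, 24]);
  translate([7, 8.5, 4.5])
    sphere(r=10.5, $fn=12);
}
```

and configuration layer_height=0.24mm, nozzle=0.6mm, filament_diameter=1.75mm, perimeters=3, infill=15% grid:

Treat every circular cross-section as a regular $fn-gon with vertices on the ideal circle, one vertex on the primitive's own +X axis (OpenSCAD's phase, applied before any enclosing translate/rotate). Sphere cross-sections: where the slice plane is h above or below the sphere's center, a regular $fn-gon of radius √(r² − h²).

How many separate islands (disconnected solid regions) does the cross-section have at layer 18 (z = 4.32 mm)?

At z = 4.32 mm: the 28.5×13.5 cube contributes its full rectangle; the r=10.5 sphere at (7, 8.5) contributes a regular 12-gon of circumradius √(10.5²−0.18²) = 10.498; Subtracting the remaining from the first: starting from the 28.5×13.5 cube, the r=10.5 sphere at (7, 8.5) partially overlaps it — only the 218.66 mm² overlap (of its 330.65 mm²) is removed, clipping the outline — 2 connected regions. Overall, the cross-section has 2 separate islands. Island count = 2.

2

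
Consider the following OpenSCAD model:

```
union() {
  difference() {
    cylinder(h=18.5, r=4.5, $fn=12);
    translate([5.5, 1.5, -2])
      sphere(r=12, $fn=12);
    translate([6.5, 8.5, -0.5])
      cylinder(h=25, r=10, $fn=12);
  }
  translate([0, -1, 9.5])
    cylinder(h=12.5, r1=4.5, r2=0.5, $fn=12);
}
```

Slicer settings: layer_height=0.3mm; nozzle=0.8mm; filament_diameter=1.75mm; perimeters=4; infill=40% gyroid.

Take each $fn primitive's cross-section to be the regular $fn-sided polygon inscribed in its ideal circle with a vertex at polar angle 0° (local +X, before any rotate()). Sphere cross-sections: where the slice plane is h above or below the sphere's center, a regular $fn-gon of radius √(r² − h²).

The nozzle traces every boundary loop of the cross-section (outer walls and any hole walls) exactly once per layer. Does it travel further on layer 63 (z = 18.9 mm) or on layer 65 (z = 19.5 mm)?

Layer 63 (z = 18.9): the cylinder is not intersected at this z (z outside [0, 18.5]); the sphere at (5.5, 1.5) does not reach this height (|z−center|=20.900 > r=12); the r=10 cylinder at (6.5, 8.5) contributes a regular 12-gon of circumradius 10 (perimeter = 2·12·10.000·sin(180°/12) = 62.12 mm); After the difference (first − rest): the first operand is absent here, so nothing remains; the cone at (0, -1) (r1=4.5→r2=0.5) has section circumradius 1.492 here — a regular 12-gon (perimeter = 2·12·1.492·sin(180°/12) = 9.27 mm); Combining (union): only the cone at (0, -1) is present, so the union is just that shape — boundary = 9.27 mm. So its perimeter = 9.27 mm. Layer 65 (z = 19.5): the cylinder does not reach this height (z outside [0, 18.5]); the sphere at (5.5, 1.5) is absent (|z−center|=21.500 > r=12); the r=10 cylinder at (6.5, 8.5) gives a regular 12-gon of circumradius 10 (constant along its height) (perimeter = 2·12·10.000·sin(180°/12) = 62.12 mm); Taking the first minus the rest: the first operand is absent here, so nothing remains; the cone at (0, -1) (r1=4.5→r2=0.5) has section circumradius 1.300 here — a regular 12-gon (perimeter = 2·12·1.300·sin(180°/12) = 8.08 mm); Combining (union): only the cone at (0, -1) is present, so the union is just that shape — boundary = 8.08 mm. So its perimeter = 8.08 mm. Layer 63 is larger (9.27 vs 8.08 mm).

layer 63 (z = 18.9 mm)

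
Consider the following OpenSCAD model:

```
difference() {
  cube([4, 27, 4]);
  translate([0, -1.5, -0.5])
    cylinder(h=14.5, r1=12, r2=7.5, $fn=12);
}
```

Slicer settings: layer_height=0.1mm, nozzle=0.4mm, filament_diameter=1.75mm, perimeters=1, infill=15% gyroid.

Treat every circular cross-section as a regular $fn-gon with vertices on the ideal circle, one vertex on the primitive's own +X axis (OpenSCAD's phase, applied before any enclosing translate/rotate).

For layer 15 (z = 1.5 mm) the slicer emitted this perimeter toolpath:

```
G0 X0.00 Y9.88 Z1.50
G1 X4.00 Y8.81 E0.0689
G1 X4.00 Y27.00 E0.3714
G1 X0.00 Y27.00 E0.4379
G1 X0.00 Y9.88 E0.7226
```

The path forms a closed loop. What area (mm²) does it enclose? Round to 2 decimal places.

70.62 mm²

Apply the shoelace formula to the sequence of (X, Y) vertices; enclosed area = 70.62 mm².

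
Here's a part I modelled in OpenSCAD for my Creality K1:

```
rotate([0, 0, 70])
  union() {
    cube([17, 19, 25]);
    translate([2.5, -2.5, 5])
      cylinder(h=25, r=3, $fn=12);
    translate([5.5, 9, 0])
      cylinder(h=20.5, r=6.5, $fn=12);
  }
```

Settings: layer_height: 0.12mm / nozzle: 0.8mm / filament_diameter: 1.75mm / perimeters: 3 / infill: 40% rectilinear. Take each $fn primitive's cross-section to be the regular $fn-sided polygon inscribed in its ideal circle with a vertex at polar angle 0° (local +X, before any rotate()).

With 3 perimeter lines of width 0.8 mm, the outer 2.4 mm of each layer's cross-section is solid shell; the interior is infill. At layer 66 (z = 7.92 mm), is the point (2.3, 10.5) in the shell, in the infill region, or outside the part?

At z = 7.92 mm: the cube (footprint 17×19) is included at this height; the r=3 cylinder at (2.5, -2.5) contributes a regular 12-gon of circumradius 3; the cylinder at (5.5, 9): section is a regular 12-gon, circumradius r=6.5; Taking the union: the regions partially overlap (shared area 123.97 mm²), so overlapping operands fuse into one piece — 1 connected region; (rotated 70° about Z; rotation is an isometry so areas/perimeters/island counts are preserved). Overall, the cross-section is a single solid region. Undo the 70° rotation: the query point maps to (10.653, 1.430) in the un-rotated model frame. The nearest boundary edge runs (17.00, 0.00)→(4.10, 0.00); distance from the point to it = 1.43 mm. The point is inside the cross-section, 1.43 mm from the nearest boundary — within the 2.4 mm shell band (3 × 0.8).

shell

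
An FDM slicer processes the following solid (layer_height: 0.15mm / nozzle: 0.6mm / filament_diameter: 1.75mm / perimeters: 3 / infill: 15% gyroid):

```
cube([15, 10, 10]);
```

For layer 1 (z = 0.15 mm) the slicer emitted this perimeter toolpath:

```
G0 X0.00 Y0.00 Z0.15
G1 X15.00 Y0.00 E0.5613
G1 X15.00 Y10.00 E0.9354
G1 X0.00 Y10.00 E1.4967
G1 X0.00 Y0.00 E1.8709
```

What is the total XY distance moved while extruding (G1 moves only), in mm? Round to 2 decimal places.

50.00 mm

Sum the Euclidean lengths of each G1 segment: total = 50.00 mm.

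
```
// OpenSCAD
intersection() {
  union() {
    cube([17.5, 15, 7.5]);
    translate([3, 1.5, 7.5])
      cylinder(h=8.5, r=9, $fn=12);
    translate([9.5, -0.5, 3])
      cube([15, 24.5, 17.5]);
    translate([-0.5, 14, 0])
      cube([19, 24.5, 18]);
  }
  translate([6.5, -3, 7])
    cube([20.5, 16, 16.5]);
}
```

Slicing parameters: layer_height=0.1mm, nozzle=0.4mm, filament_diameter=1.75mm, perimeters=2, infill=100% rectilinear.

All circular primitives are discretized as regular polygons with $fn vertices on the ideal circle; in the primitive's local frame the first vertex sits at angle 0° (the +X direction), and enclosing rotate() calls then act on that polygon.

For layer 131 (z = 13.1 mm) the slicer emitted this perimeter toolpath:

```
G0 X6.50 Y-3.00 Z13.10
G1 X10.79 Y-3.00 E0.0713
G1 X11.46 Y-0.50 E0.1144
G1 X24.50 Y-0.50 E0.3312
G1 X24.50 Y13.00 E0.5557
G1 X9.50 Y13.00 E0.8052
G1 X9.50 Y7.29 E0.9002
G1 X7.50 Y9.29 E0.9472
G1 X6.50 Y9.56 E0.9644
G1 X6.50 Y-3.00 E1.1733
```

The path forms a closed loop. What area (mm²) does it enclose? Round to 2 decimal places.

Apply the shoelace formula to the sequence of (X, Y) vertices; enclosed area = 241.57 mm².

241.57 mm²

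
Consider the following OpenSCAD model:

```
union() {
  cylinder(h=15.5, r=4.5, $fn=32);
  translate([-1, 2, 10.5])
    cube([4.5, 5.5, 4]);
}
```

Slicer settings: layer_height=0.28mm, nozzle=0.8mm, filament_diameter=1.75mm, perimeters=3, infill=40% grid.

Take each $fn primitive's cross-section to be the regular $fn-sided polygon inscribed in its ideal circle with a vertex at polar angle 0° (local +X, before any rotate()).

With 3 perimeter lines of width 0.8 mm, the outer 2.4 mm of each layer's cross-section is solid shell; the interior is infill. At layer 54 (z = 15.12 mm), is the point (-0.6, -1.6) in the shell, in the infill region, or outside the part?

At z = 15.12 mm: the r=4.5 cylinder gives a regular 32-gon of circumradius 4.5 (constant along its height); the cube at (-1, 2) is absent (z outside [10.5, 14.5]); Merging all regions: only the r=4.5 cylinder is present, so the union is just that shape — 1 connected region. Overall, the cross-section is a single solid region. The nearest boundary edge runs (-1.72, -4.16)→(-0.88, -4.41); distance from the point to it = 2.77 mm. The point is inside the cross-section and 2.77 mm from the nearest boundary — more than the 2.4 mm shell width (3 × 0.8), so it's in the infill interior.

infill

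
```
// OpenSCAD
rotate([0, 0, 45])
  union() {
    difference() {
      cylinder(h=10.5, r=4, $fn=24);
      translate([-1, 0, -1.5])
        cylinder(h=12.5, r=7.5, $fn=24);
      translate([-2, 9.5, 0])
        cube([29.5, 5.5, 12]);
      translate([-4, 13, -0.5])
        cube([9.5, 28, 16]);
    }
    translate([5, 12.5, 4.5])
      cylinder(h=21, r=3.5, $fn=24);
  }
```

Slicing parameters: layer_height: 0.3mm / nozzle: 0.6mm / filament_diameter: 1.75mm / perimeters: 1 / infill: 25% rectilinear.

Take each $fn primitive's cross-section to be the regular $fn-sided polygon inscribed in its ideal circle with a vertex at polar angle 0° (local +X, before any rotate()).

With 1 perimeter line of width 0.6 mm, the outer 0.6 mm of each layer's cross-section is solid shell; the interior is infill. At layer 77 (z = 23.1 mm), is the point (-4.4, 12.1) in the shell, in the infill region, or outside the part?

infill

At z = 23.1 mm: the cylinder is absent (z outside [0, 10.5]); the cylinder at (-1, 0) does not reach this height (z outside [-1.5, 11]); the cube at (-2, 9.5) is not intersected at this z (z outside [0, 12]); the cube at (-4, 13) does not reach this height (z outside [-0.5, 15.5]); Subtracting the remaining from the first: the first operand is absent here, so nothing remains; the r=3.5 cylinder at (5, 12.5) gives a regular 24-gon of circumradius 3.5 (constant along its height); Taking the union: only the r=3.5 cylinder at (5, 12.5) is present, so the union is just that shape — 1 connected region; (whole slice rotated 45° about Z — lengths, areas and connectivity unchanged). Overall, the cross-section is a single solid region. Undo the 45° rotation: the query point maps to (5.445, 11.667) in the un-rotated model frame. The nearest boundary edge runs (5.91, 9.12)→(6.75, 9.47); distance from the point to it = 2.53 mm. The point is inside the cross-section and 2.53 mm from the nearest boundary — more than the 0.6 mm shell width (1 × 0.6), so it's in the infill interior.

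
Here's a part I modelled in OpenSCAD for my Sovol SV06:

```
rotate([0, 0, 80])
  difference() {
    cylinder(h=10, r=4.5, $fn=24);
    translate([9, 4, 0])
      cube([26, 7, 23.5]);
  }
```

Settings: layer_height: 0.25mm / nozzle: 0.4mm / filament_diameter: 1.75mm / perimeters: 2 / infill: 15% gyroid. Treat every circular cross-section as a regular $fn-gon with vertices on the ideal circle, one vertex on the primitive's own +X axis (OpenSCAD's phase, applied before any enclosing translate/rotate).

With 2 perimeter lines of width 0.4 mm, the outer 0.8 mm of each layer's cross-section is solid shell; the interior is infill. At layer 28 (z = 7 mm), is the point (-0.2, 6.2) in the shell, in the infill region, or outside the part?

outside

At z = 7 mm: the r=4.5 cylinder gives a regular 24-gon of circumradius 4.5 (constant along its height); the cube at (9, 4) (footprint 26×7) is included at this height; Taking the first minus the rest: starting from the r=4.5 cylinder, the 26×7 cube at (9, 4) misses the remaining region (no effect) — 1 connected region; (whole slice rotated 80° about Z — lengths, areas and connectivity unchanged). Overall, the cross-section is a single solid region. Undo the 80° rotation: the query point maps to (6.071, 1.274) in the un-rotated model frame. The nearest boundary edge runs (4.35, 1.16)→(4.50, 0.00); distance from the point to it = 1.72 mm. The point is not inside any of the regions above, so it lies outside the cross-section (1.72 mm from the nearest boundary).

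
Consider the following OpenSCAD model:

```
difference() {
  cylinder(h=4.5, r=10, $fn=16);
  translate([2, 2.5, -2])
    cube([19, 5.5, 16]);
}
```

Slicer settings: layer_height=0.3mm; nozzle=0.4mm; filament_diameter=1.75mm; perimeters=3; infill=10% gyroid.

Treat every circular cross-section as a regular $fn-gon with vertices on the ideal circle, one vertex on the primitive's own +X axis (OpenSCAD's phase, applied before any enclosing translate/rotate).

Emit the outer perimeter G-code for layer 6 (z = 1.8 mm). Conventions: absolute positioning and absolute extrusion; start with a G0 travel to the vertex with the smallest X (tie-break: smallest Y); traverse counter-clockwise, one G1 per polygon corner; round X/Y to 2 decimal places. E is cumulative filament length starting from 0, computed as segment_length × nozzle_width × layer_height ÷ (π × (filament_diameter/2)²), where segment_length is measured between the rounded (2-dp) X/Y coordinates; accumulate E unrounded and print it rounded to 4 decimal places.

At z = 1.8 mm: the r=10 cylinder contributes a regular 16-gon of circumradius 10; the 19×5.5 cube at (2, 2.5) contributes its full rectangle; After the difference (first − rest): starting from the r=10 cylinder, the 19×5.5 cube at (2, 2.5) partially overlaps it — only the 33.81 mm² overlap (of its 104.50 mm²) is removed, clipping the outline — 1 connected region. The outline is a single polygon with 18 vertices. Extrusion per mm of travel: 0.4 × 0.3 / (π × 0.875²) = 0.049890. Accumulating E over each segment gives final E = 3.6014.

G0 X-10.00 Y0.00 Z1.80
G1 X-9.24 Y-3.83 E0.1948
G1 X-7.07 Y-7.07 E0.3894
G1 X-3.83 Y-9.24 E0.5839
G1 X0.00 Y-10.00 E0.7787
G1 X3.83 Y-9.24 E0.9735
G1 X7.07 Y-7.07 E1.1681
G1 X9.24 Y-3.83 E1.3626
G1 X10.00 Y0.00 E1.5574
G1 X9.50 Y2.50 E1.6846
G1 X2.00 Y2.50 E2.0588
G1 X2.00 Y8.00 E2.3332
G1 X5.68 Y8.00 E2.5168
G1 X3.83 Y9.24 E2.6279
G1 X0.00 Y10.00 E2.8227
G1 X-3.83 Y9.24 E3.0175
G1 X-7.07 Y7.07 E3.2121
G1 X-9.24 Y3.83 E3.4066
G1 X-10.00 Y0.00 E3.6014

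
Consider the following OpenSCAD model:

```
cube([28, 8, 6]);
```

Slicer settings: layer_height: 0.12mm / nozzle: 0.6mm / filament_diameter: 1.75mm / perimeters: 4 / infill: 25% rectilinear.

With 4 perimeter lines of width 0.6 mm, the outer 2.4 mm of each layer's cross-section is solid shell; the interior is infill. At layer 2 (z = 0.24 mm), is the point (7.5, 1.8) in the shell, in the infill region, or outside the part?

shell

At z = 0.24 mm: the cube is present — its section is the full 28×8 rectangle. Overall, the cross-section is a single solid region. The nearest boundary edge runs (0.00, 0.00)→(28.00, 0.00); distance from the point to it = 1.80 mm. The point is inside the cross-section, 1.80 mm from the nearest boundary — within the 2.4 mm shell band (4 × 0.6).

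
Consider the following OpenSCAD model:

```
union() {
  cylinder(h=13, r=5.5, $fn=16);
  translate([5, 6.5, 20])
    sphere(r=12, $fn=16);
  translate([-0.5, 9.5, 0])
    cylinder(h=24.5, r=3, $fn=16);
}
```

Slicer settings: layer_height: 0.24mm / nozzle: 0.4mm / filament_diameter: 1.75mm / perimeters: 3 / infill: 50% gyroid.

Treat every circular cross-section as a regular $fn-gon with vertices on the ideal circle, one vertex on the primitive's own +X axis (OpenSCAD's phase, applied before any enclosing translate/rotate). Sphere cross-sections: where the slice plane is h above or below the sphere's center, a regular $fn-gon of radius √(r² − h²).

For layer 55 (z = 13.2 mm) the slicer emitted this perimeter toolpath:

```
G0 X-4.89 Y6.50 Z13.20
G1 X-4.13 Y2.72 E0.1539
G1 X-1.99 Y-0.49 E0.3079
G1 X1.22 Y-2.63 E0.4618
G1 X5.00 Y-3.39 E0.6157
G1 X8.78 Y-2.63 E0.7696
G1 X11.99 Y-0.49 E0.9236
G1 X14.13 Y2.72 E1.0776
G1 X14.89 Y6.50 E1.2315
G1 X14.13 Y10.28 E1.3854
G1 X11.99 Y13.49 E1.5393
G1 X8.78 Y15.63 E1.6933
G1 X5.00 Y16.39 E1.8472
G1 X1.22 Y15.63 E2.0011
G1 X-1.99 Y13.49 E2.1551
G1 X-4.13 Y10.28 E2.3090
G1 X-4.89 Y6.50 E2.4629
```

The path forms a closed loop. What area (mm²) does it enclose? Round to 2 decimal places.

299.12 mm²

Apply the shoelace formula to the sequence of (X, Y) vertices; enclosed area = 299.12 mm².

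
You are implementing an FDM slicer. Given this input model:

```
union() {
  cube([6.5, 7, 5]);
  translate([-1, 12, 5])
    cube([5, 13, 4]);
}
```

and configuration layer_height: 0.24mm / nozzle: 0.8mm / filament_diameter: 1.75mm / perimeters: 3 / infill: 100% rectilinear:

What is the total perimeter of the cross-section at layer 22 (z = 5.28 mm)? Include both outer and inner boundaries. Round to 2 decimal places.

36.00 mm

At z = 5.28 mm: the cube does not reach this height (z outside [0, 5]); the 5×13 cube at (-1, 12) contributes its full rectangle (perimeter 36.00 mm); Taking the union: only the 5×13 cube at (-1, 12) is present, so the union is just that shape — boundary = 36.00 mm. Overall, the cross-section is a single solid region. Total boundary length (outer) = 36.00 mm.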